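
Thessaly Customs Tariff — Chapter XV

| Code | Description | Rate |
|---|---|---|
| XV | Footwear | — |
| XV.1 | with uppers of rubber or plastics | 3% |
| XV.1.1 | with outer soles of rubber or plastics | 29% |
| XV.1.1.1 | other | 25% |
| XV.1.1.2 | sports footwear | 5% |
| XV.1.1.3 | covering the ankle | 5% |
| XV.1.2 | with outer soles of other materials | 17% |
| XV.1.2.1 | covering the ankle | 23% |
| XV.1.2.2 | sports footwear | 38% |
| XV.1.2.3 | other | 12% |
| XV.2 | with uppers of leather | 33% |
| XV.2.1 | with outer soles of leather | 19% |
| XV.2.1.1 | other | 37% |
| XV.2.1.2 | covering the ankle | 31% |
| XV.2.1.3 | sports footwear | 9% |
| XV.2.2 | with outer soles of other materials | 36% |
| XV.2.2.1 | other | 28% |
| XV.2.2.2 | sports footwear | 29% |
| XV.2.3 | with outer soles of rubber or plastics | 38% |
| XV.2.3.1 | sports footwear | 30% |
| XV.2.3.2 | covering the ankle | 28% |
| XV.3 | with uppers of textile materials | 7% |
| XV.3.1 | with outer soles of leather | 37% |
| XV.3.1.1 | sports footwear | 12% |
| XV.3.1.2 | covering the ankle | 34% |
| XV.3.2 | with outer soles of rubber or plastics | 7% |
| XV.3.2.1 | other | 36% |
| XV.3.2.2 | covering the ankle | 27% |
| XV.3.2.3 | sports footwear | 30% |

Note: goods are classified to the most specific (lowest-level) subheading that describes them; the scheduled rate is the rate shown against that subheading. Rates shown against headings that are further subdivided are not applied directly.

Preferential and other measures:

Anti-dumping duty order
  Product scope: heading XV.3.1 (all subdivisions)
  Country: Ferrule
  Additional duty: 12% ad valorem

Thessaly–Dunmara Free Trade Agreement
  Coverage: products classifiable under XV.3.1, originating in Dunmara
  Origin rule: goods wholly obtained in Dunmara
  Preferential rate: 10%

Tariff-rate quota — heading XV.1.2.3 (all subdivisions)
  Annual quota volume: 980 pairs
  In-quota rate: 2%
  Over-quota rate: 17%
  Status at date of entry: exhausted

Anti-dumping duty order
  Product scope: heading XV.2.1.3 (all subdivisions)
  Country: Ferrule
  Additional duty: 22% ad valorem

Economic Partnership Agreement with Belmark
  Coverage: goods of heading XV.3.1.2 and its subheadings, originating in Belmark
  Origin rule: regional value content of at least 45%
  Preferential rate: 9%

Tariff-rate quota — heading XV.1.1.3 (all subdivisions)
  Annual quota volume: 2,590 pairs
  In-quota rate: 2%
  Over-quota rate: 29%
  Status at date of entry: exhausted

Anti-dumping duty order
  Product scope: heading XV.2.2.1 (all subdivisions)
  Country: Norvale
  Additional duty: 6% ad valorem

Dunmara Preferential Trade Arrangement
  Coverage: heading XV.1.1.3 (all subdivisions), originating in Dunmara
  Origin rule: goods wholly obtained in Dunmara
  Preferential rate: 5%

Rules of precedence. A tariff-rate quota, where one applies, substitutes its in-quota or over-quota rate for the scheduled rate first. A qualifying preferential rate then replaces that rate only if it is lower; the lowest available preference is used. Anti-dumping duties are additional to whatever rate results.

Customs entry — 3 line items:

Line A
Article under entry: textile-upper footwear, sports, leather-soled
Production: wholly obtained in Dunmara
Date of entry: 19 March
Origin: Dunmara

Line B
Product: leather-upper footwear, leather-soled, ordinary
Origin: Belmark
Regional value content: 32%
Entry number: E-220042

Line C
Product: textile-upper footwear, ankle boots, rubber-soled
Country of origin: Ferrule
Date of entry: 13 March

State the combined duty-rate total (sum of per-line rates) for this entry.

74%

Line A: textile-upper → XV.3; leather-soled → XV.3.1; sports → XV.3.1.1. Scheduled 12%. Dunmara agreement on XV.3.1: wholly obtained → 10% available; Dunmara agreement on XV.1.1.3: XV.3.1.1 not covered; preferential 10%. → 10%.
Line B: leather-upper → XV.2; leather-soled → XV.2.1; ordinary → XV.2.1.1. Scheduled 37%. Belmark agreement on XV.3.1.2: XV.2.1.1 not covered. → 37%.
Line C: textile-upper → XV.3; rubber-soled → XV.3.2; ankle boots → XV.3.2.2. Scheduled 27%. No special measure applies. → 27%.
Sum: 10% + 37% + 27% = 74%.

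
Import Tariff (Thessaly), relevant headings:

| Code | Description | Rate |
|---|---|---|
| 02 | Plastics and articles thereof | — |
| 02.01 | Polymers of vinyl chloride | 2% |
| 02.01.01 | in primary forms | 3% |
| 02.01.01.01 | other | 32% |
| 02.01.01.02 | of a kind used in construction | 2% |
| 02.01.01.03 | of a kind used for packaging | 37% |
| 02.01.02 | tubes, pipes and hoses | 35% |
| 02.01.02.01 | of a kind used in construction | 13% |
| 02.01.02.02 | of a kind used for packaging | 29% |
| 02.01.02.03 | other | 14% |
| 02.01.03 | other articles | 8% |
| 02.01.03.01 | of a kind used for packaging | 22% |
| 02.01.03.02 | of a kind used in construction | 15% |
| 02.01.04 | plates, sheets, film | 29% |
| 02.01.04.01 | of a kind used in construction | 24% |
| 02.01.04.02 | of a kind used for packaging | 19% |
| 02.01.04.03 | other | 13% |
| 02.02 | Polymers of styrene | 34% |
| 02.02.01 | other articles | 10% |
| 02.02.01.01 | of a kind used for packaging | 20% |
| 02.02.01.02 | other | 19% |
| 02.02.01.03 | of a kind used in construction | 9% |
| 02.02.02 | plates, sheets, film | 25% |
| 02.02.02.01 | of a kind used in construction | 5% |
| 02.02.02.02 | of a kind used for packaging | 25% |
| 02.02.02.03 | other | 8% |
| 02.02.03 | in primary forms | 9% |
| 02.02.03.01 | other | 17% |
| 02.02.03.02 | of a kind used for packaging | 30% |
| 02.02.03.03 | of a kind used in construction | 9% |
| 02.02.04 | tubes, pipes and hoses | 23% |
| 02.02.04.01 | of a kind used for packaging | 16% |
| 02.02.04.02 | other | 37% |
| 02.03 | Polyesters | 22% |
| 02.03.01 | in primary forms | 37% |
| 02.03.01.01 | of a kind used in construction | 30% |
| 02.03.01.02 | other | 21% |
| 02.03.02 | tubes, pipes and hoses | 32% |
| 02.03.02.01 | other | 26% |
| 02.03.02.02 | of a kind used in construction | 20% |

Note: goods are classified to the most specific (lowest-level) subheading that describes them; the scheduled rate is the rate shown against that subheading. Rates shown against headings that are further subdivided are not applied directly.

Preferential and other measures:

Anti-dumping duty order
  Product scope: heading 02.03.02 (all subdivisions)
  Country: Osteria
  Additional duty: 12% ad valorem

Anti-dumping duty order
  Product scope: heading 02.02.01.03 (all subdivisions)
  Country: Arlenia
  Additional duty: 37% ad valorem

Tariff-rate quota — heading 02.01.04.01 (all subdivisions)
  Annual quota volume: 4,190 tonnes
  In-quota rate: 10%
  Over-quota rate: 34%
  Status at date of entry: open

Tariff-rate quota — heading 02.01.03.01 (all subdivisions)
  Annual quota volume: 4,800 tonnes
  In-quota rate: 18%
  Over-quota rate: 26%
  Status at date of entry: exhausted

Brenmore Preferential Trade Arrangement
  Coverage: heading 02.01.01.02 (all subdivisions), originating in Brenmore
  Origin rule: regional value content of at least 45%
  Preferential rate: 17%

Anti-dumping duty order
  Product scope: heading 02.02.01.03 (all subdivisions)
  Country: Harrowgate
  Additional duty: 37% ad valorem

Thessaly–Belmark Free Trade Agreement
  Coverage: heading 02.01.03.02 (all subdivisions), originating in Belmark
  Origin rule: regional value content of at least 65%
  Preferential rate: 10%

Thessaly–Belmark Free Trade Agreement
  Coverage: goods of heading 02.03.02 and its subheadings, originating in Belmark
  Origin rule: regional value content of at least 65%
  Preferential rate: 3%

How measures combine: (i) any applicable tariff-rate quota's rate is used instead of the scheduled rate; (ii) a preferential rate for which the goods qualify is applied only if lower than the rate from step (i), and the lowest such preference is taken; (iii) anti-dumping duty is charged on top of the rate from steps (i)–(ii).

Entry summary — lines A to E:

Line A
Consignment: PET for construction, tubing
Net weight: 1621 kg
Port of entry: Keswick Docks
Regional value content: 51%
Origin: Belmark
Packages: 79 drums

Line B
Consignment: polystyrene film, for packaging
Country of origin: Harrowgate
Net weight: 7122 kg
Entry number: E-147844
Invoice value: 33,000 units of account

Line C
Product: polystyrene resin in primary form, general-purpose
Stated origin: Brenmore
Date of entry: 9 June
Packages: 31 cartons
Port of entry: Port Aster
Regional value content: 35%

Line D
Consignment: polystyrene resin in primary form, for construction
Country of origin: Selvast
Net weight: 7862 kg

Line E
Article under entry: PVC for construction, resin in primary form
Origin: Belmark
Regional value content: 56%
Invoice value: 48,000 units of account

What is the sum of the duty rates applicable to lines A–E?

73%

Line A: PET → 02.03; tubing → 02.03.02; for construction → 02.03.02.02. Scheduled 20%. Belmark agreement on 02.01.03.02: 02.03.02.02 not covered; Belmark agreement on 02.03.02: RVC < 65%. → 20%.
Line B: polystyrene → 02.02; film → 02.02.02; for packaging → 02.02.02.02. Scheduled 25%. No special measure applies. → 25%.
Line C: polystyrene → 02.02; resin in primary form → 02.02.03; general-purpose → 02.02.03.01. Scheduled 17%. Brenmore agreement on 02.01.01.02: 02.02.03.01 not covered. → 17%.
Line D: polystyrene → 02.02; resin in primary form → 02.02.03; for construction → 02.02.03.03. Scheduled 9%. No special measure applies. → 9%.
Line E: PVC → 02.01; resin in primary form → 02.01.01; for construction → 02.01.01.02. Scheduled 2%. Belmark agreement on 02.01.03.02: 02.01.01.02 not covered; Belmark agreement on 02.03.02: 02.01.01.02 not covered. → 2%.
Sum: 20% + 25% + 17% + 9% + 2% = 73%.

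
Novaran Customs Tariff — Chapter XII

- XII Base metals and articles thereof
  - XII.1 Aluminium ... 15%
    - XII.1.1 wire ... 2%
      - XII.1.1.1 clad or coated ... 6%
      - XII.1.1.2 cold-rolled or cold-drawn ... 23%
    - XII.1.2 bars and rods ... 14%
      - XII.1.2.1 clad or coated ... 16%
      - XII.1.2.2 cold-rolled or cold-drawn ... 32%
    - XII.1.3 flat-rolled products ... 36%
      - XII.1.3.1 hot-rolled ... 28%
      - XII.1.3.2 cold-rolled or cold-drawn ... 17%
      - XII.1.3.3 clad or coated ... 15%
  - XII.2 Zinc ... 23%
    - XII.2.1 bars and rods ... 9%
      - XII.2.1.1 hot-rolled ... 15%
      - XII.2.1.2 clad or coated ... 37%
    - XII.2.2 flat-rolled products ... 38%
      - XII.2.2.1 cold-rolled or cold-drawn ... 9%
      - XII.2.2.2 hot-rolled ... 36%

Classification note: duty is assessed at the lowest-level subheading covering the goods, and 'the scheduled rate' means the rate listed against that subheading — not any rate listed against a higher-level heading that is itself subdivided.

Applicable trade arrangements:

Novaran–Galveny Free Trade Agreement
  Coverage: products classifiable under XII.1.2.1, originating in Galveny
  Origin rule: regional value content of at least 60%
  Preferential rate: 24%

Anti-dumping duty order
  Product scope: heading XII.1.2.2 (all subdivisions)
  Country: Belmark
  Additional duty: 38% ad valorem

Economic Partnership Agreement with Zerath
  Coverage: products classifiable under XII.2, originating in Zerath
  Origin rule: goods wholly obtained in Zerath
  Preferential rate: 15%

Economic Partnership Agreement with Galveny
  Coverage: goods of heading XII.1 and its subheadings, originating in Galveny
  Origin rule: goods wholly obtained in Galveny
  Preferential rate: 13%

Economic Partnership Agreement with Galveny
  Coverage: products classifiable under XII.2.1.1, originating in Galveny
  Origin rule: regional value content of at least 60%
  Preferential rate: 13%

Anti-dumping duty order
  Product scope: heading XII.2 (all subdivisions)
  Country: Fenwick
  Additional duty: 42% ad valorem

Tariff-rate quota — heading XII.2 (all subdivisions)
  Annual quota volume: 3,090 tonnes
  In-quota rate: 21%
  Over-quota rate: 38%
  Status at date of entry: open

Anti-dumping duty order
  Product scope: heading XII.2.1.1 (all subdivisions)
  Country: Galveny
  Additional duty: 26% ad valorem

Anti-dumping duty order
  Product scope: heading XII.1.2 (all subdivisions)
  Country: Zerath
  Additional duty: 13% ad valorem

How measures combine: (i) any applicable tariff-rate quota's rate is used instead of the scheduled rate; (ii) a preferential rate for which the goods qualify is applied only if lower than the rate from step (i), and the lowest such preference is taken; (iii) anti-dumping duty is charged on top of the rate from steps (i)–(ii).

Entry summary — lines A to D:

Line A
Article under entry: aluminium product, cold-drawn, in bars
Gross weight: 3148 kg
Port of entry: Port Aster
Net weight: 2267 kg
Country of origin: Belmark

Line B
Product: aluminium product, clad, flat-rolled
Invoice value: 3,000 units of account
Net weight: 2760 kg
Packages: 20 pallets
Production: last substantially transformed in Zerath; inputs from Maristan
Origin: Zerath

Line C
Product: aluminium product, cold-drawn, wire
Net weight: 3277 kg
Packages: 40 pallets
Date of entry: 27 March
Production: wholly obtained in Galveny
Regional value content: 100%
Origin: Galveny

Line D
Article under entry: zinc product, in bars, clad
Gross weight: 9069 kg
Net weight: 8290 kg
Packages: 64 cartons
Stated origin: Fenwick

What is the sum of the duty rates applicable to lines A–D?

161%

Line A: aluminium → XII.1; in bars → XII.1.2; cold-drawn → XII.1.2.2. Scheduled 32%. anti-dumping (Belmark, XII.1.2.2): +38%; total 32% + 38% = 70%. → 70%.
Line B: aluminium → XII.1; flat-rolled → XII.1.3; clad → XII.1.3.3. Scheduled 15%. Zerath agreement on XII.2: XII.1.3.3 not covered. → 15%.
Line C: aluminium → XII.1; wire → XII.1.1; cold-drawn → XII.1.1.2. Scheduled 23%. Galveny agreement on XII.1.2.1: XII.1.1.2 not covered; Galveny agreement on XII.1: wholly obtained → 13% available; Galveny agreement on XII.2.1.1: XII.1.1.2 not covered; preferential 13%. → 13%.
Line D: zinc → XII.2; in bars → XII.2.1; clad → XII.2.1.2. Scheduled 37%. quota on XII.2 open → in-quota 21%; anti-dumping (Fenwick, XII.2): +42%; total 21% + 42% = 63%. → 63%.
Sum: 70% + 15% + 13% + 63% = 161%.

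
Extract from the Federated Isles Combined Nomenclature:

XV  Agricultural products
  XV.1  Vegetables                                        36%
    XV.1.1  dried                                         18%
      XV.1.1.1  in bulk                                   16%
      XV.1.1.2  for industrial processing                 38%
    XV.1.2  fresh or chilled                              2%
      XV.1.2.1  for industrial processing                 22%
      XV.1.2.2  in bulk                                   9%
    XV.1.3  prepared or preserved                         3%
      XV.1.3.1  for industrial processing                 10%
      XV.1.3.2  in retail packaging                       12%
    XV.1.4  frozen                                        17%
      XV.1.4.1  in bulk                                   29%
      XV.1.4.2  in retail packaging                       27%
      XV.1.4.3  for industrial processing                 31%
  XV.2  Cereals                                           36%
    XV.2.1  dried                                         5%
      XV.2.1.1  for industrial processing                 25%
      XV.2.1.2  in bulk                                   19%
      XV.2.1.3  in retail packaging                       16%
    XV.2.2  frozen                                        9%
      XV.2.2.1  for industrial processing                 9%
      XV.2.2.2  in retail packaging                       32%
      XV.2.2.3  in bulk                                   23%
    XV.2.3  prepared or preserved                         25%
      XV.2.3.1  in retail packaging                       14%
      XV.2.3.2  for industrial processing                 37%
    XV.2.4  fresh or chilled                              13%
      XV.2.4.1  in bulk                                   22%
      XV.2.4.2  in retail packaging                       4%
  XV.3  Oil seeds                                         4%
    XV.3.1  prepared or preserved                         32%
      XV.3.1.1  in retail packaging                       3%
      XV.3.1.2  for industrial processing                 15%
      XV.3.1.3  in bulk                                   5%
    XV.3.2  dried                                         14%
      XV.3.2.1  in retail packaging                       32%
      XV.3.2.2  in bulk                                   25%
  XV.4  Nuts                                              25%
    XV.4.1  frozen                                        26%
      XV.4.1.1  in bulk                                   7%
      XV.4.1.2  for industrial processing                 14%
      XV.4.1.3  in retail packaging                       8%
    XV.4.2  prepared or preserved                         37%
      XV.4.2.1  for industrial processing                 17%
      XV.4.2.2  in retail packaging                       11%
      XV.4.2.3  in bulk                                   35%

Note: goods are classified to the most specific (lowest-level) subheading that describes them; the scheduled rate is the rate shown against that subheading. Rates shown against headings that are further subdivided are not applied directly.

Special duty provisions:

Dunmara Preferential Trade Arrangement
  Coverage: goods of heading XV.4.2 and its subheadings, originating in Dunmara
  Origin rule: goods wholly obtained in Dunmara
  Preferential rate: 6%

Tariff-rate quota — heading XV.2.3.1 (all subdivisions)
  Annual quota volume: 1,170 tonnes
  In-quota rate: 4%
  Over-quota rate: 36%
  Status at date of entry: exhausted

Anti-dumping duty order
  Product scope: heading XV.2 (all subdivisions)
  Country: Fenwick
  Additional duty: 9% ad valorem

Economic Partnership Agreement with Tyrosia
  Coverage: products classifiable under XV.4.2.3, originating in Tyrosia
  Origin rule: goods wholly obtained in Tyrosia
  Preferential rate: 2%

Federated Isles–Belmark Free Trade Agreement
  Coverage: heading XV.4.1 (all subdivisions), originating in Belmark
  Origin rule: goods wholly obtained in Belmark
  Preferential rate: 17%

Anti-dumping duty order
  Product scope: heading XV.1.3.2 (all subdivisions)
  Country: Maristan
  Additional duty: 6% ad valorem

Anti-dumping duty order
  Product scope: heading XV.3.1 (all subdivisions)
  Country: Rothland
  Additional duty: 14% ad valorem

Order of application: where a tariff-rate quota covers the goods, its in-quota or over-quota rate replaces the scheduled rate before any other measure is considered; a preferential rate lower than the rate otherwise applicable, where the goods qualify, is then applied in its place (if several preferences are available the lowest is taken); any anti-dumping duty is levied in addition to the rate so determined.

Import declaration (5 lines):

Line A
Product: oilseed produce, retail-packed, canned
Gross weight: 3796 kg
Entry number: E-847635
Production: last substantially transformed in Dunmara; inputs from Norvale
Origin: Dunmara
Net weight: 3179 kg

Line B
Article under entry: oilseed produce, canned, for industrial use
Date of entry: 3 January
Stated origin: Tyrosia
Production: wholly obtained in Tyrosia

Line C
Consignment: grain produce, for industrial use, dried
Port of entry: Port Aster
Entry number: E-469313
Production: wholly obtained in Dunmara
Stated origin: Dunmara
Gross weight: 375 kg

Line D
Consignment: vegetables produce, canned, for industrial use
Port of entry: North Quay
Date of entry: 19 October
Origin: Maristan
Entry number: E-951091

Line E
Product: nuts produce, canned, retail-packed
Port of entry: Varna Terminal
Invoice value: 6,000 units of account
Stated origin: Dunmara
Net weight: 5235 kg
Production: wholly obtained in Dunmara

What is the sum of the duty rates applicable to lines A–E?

59%

Line A: oilseed → XV.3; canned → XV.3.1; retail-packed → XV.3.1.1. Scheduled 3%. Dunmara agreement on XV.4.2: XV.3.1.1 not covered. → 3%.
Line B: oilseed → XV.3; canned → XV.3.1; for industrial use → XV.3.1.2. Scheduled 15%. Tyrosia agreement on XV.4.2.3: XV.3.1.2 not covered. → 15%.
Line C: grain → XV.2; dried → XV.2.1; for industrial use → XV.2.1.1. Scheduled 25%. Dunmara agreement on XV.4.2: XV.2.1.1 not covered. → 25%.
Line D: vegetables → XV.1; canned → XV.1.3; for industrial use → XV.1.3.1. Scheduled 10%. No special measure applies. → 10%.
Line E: nuts → XV.4; canned → XV.4.2; retail-packed → XV.4.2.2. Scheduled 11%. Dunmara agreement on XV.4.2: wholly obtained → 6% available; preferential 6%. → 6%.
Sum: 3% + 15% + 25% + 10% + 6% = 59%.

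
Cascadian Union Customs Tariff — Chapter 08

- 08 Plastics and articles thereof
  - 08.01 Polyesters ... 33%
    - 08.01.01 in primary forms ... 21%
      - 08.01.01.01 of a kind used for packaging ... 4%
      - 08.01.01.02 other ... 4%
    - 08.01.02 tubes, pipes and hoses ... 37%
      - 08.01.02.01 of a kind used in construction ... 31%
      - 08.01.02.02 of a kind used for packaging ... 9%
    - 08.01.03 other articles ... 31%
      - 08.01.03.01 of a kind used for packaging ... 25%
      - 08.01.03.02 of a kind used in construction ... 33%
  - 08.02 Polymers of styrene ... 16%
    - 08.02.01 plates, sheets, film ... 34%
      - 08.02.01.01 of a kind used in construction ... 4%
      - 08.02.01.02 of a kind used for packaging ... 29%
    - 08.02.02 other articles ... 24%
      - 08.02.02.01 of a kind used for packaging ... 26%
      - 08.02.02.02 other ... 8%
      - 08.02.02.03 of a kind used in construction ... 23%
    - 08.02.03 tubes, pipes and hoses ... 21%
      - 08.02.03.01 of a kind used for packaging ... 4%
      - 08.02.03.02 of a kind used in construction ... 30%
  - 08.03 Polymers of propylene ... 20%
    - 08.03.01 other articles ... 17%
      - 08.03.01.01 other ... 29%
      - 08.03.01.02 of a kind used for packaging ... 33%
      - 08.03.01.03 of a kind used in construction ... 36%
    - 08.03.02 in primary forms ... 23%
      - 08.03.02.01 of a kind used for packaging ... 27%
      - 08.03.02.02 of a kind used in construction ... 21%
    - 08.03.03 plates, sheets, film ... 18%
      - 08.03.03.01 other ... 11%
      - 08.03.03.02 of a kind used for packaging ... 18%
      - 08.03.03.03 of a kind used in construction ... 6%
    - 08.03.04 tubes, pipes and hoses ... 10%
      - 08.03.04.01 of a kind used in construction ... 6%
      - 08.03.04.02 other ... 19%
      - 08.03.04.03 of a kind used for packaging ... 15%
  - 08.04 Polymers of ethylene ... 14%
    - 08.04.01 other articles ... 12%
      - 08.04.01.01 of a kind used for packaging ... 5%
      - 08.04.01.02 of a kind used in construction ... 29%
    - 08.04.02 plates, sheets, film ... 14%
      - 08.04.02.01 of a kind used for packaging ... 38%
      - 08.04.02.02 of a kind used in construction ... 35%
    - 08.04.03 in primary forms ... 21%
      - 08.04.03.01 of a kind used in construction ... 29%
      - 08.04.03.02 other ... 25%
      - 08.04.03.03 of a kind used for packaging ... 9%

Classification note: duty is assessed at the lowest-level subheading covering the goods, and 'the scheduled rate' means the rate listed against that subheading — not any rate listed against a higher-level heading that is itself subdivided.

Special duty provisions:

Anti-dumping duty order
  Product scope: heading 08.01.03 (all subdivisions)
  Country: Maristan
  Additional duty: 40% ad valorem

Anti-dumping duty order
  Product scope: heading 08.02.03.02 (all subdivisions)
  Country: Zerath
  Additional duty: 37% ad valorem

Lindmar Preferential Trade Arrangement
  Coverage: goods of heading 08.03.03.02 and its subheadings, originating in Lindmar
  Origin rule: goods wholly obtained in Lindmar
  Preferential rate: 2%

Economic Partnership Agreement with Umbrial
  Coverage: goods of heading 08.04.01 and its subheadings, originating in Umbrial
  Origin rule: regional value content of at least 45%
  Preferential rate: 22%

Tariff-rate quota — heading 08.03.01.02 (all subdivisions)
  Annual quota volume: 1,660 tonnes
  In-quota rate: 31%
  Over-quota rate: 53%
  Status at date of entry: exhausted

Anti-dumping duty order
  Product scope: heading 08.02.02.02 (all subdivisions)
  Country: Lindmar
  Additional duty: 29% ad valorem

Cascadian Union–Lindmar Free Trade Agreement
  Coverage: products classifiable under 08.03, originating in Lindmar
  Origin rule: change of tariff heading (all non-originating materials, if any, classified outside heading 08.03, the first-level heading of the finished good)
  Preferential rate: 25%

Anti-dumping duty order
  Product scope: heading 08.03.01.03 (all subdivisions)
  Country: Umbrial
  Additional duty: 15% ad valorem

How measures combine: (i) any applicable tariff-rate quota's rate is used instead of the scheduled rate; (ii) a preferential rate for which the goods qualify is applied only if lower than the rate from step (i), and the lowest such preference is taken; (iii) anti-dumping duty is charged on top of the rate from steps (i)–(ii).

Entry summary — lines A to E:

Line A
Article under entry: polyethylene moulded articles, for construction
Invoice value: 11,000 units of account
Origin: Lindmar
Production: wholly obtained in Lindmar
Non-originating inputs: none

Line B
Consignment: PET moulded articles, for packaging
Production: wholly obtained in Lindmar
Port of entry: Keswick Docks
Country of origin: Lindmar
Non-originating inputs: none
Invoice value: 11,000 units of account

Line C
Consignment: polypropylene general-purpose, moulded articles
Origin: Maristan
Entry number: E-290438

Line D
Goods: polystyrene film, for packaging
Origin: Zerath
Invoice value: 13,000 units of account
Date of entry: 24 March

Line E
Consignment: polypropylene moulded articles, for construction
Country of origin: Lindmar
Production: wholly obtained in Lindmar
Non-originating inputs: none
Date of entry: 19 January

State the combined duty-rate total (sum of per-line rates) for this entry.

Line A: polyethylene → 08.04; moulded articles → 08.04.01; for construction → 08.04.01.02. Scheduled 29%. Lindmar agreement on 08.03.03.02: 08.04.01.02 not covered; Lindmar agreement on 08.03: 08.04.01.02 not covered. → 29%.
Line B: PET → 08.01; moulded articles → 08.01.03; for packaging → 08.01.03.01. Scheduled 25%. Lindmar agreement on 08.03.03.02: 08.01.03.01 not covered; Lindmar agreement on 08.03: 08.01.03.01 not covered. → 25%.
Line C: polypropylene → 08.03; moulded articles → 08.03.01; general-purpose → 08.03.01.01. Scheduled 29%. No special measure applies. → 29%.
Line D: polystyrene → 08.02; film → 08.02.01; for packaging → 08.02.01.02. Scheduled 29%. No special measure applies. → 29%.
Line E: polypropylene → 08.03; moulded articles → 08.03.01; for construction → 08.03.01.03. Scheduled 36%. Lindmar agreement on 08.03.03.02: 08.03.01.03 not covered; Lindmar agreement on 08.03: CTH met → 25% available; preferential 25%. → 25%.
Sum: 29% + 25% + 29% + 29% + 25% = 137%.

137%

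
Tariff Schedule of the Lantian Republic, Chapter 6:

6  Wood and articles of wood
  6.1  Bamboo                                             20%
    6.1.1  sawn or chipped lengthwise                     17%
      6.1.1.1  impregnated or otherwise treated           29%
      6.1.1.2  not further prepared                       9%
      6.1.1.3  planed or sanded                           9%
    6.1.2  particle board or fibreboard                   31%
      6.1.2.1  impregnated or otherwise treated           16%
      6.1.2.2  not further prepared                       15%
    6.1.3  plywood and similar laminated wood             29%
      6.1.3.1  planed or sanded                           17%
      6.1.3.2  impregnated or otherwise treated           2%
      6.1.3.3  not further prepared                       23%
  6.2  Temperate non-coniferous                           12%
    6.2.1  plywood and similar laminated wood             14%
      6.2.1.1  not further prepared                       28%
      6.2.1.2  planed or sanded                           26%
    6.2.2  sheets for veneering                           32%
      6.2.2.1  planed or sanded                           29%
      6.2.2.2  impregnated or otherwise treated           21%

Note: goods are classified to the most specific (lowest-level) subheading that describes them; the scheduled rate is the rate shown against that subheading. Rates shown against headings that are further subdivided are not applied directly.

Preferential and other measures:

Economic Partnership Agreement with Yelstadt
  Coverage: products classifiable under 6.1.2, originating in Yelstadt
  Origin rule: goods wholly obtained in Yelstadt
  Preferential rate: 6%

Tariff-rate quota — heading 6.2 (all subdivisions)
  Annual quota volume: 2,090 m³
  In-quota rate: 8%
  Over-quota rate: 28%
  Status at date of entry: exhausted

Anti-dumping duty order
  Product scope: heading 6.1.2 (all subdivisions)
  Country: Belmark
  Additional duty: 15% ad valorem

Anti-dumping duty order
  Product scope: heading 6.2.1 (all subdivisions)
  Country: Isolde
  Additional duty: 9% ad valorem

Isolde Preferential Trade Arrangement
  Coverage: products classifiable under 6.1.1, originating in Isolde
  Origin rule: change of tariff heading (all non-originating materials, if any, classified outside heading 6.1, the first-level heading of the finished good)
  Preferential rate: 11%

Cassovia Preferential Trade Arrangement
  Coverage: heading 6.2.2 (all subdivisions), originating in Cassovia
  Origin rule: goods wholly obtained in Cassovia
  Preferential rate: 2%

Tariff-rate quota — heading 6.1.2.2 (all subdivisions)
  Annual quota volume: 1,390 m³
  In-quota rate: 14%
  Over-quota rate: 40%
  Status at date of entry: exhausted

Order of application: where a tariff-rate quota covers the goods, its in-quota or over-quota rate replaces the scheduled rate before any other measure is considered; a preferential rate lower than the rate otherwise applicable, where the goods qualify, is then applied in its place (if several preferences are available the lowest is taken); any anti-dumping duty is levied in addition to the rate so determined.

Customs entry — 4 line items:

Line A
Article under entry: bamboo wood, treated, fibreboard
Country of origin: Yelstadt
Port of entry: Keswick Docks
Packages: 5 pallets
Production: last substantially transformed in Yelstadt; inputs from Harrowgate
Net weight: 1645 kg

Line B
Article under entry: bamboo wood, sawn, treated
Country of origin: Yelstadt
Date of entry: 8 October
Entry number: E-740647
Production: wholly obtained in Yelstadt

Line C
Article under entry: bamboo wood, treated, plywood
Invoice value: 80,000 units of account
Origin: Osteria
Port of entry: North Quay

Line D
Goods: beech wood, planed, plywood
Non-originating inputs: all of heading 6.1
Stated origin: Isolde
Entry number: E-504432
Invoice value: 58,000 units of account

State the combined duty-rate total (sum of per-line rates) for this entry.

Line A: bamboo → 6.1; fibreboard → 6.1.2; treated → 6.1.2.1. Scheduled 16%. Yelstadt agreement on 6.1.2: not wholly obtained. → 16%.
Line B: bamboo → 6.1; sawn → 6.1.1; treated → 6.1.1.1. Scheduled 29%. Yelstadt agreement on 6.1.2: 6.1.1.1 not covered. → 29%.
Line C: bamboo → 6.1; plywood → 6.1.3; treated → 6.1.3.2. Scheduled 2%. No special measure applies. → 2%.
Line D: beech → 6.2; plywood → 6.2.1; planed → 6.2.1.2. Scheduled 26%. quota on 6.2 exhausted → over-quota 28%; Isolde agreement on 6.1.1: 6.2.1.2 not covered; anti-dumping (Isolde, 6.2.1): +9%; total 28% + 9% = 37%. → 37%.
Sum: 16% + 29% + 2% + 37% = 84%.

84%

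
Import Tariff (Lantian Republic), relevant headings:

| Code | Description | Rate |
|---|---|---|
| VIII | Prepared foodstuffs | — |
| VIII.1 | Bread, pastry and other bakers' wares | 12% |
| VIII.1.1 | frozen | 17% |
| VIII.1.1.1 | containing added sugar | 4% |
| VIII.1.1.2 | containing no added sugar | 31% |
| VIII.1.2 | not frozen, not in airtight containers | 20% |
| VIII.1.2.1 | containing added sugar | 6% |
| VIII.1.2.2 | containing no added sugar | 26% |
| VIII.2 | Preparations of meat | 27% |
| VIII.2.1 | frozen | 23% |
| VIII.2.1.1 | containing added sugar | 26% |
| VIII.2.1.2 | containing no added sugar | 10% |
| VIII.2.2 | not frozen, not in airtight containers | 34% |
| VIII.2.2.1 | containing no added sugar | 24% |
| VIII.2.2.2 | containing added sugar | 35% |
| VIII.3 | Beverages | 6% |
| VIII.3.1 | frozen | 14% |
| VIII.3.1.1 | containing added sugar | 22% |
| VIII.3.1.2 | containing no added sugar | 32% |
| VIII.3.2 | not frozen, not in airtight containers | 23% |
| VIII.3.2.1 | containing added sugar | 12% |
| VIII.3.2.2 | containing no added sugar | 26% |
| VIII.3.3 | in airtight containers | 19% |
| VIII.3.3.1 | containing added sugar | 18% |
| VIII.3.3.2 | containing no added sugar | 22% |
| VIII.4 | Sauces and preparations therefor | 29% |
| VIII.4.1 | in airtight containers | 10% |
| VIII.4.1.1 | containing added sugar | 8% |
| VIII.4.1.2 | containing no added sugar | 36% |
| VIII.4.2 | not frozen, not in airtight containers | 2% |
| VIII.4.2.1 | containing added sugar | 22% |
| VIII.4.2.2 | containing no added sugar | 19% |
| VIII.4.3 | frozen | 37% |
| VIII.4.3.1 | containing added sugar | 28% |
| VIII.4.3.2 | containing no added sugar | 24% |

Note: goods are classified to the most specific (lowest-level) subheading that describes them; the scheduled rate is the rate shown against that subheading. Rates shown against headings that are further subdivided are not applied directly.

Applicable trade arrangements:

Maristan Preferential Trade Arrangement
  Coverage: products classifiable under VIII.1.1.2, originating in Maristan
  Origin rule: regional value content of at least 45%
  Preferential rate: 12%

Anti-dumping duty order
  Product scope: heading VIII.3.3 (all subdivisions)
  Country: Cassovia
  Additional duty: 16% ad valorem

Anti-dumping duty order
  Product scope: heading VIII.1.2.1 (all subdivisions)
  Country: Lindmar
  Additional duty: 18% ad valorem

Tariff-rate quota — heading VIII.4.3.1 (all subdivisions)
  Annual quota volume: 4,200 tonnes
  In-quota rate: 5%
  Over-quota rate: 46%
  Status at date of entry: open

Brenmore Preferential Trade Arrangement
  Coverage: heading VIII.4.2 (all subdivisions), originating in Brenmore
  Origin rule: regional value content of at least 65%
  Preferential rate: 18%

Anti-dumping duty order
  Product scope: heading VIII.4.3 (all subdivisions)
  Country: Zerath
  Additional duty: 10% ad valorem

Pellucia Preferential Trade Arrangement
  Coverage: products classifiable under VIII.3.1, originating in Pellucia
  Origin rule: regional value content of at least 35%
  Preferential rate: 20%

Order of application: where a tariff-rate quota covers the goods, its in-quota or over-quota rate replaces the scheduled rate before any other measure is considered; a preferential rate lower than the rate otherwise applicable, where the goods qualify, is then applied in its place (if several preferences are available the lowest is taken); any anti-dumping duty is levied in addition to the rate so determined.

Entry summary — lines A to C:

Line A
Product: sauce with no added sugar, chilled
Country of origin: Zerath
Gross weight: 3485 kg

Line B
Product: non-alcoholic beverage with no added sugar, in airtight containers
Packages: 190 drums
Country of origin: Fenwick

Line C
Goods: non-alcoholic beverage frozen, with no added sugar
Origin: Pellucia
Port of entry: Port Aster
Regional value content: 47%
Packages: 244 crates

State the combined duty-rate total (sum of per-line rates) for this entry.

61%

Line A: sauce → VIII.4; chilled → VIII.4.2; with no added sugar → VIII.4.2.2. Scheduled 19%. No special measure applies. → 19%.
Line B: non-alcoholic beverage → VIII.3; in airtight containers → VIII.3.3; with no added sugar → VIII.3.3.2. Scheduled 22%. No special measure applies. → 22%.
Line C: non-alcoholic beverage → VIII.3; frozen → VIII.3.1; with no added sugar → VIII.3.1.2. Scheduled 32%. Pellucia agreement on VIII.3.1: RVC ≥ 35% → 20% available; preferential 20%. → 20%.
Sum: 19% + 22% + 20% = 61%.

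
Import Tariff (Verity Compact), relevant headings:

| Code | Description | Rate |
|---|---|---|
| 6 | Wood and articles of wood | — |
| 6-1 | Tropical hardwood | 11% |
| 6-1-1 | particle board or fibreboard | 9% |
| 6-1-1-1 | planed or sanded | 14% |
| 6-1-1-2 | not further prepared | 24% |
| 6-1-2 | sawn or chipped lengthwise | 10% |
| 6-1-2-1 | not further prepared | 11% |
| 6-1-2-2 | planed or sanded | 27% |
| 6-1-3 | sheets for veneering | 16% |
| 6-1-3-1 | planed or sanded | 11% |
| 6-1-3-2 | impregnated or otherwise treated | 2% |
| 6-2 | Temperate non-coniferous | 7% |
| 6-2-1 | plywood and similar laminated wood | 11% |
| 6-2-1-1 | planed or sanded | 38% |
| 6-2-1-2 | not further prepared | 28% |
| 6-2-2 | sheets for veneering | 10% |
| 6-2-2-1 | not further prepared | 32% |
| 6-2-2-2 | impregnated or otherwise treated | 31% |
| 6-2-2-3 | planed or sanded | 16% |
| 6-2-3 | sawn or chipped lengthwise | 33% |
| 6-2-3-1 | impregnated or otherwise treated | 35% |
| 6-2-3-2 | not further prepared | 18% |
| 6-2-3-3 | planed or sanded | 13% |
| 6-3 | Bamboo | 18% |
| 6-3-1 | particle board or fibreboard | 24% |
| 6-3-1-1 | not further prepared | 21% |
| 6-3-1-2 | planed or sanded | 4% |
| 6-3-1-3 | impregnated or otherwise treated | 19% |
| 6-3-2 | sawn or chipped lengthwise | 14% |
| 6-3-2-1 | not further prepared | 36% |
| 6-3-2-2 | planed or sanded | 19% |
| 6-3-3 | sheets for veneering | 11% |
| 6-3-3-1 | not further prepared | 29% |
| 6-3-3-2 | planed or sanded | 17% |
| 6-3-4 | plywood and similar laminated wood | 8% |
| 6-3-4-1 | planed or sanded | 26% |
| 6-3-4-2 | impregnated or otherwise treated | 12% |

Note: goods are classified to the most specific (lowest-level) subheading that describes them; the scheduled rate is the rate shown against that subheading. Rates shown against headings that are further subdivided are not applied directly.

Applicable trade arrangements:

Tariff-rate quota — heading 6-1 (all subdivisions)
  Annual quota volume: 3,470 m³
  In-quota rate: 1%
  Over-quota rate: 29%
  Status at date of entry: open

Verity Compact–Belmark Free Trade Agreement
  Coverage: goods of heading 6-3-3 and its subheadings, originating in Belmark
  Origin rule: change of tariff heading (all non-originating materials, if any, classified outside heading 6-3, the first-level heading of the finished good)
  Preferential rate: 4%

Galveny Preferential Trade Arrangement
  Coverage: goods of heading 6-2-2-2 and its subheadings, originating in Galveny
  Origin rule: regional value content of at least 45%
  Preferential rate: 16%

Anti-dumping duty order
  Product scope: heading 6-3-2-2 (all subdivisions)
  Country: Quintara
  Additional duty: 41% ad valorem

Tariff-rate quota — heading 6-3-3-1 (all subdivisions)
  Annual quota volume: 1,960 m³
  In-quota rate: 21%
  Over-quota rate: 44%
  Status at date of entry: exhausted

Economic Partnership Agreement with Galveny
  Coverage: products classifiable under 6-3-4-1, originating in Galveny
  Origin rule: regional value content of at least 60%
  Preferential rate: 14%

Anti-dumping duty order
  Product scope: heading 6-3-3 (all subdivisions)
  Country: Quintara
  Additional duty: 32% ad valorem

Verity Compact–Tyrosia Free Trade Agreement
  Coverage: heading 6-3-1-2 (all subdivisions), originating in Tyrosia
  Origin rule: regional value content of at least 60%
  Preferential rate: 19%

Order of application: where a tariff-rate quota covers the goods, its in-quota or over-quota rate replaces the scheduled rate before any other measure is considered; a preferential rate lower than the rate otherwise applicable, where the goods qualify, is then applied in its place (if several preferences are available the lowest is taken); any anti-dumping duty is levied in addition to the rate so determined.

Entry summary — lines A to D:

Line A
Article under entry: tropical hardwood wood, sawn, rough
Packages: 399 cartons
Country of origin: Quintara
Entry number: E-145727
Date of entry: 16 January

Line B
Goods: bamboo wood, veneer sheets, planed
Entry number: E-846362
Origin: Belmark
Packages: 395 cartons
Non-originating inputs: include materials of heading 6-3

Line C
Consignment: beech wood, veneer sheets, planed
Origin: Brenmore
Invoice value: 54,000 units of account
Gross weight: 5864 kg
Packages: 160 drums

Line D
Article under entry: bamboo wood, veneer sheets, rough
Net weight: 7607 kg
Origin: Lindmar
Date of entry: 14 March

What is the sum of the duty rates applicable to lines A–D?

Line A: tropical hardwood → 6-1; sawn → 6-1-2; rough → 6-1-2-1. Scheduled 11%. quota on 6-1 open → in-quota 1%. → 1%.
Line B: bamboo → 6-3; veneer sheets → 6-3-3; planed → 6-3-3-2. Scheduled 17%. Belmark agreement on 6-3-3: CTH not met. → 17%.
Line C: beech → 6-2; veneer sheets → 6-2-2; planed → 6-2-2-3. Scheduled 16%. No special measure applies. → 16%.
Line D: bamboo → 6-3; veneer sheets → 6-3-3; rough → 6-3-3-1. Scheduled 29%. quota on 6-3-3-1 exhausted → over-quota 44%. → 44%.
Sum: 1% + 17% + 16% + 44% = 78%.

78%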